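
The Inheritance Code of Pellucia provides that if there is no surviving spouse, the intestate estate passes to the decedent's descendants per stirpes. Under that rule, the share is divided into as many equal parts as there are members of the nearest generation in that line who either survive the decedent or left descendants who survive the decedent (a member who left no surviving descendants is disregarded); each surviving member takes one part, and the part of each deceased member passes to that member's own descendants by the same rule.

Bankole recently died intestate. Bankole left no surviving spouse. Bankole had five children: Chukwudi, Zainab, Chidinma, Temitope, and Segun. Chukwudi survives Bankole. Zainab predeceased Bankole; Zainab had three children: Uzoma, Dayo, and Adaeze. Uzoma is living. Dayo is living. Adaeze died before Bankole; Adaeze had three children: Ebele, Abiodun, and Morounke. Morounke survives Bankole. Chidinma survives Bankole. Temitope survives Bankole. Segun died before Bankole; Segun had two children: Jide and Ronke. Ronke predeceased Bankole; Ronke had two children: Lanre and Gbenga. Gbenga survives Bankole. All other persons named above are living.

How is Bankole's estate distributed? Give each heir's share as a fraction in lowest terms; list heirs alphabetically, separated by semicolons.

Abiodun 1/45; Chidinma 1/5; Chukwudi 1/5; Dayo 1/15; Ebele 1/45; Gbenga 1/20; Jide 1/10; Lanre 1/20; Morounke 1/45; Temitope 1/5; Uzoma 1/15

There is no surviving spouse, so the entire estate passes to Bankole's descendants per stirpes.
The estate is divided into 5 equal shares of 1/5 among Chukwudi, Zainab, Chidinma, Temitope, Segun.
Chukwudi is living and takes 1/5.
Zainab predeceased; the 1/5 allotted to Zainab's branch passes to Zainab's issue by representation.
The 1/5 is divided into 3 equal shares of 1/15 among Uzoma, Dayo, Adaeze.
Uzoma is living and takes 1/15.
Dayo is living and takes 1/15.
Adaeze predeceased; the 1/15 allotted to Adaeze's branch passes to Adaeze's issue by representation.
The 1/15 is divided into 3 equal shares of 1/45 among Ebele, Abiodun, Morounke.
Ebele is living and takes 1/45.
Abiodun is living and takes 1/45.
Morounke is living and takes 1/45.
Chidinma is living and takes 1/5.
Temitope is living and takes 1/5.
Segun predeceased; the 1/5 allotted to Segun's branch passes to Segun's issue by representation.
The 1/5 is divided into 2 equal shares of 1/10 among Jide, Ronke.
Jide is living and takes 1/10.
Ronke predeceased; the 1/10 allotted to Ronke's branch passes to Ronke's issue by representation.
The 1/10 is divided into 2 equal shares of 1/20 among Lanre, Gbenga.
Lanre is living and takes 1/20.
Gbenga is living and takes 1/20.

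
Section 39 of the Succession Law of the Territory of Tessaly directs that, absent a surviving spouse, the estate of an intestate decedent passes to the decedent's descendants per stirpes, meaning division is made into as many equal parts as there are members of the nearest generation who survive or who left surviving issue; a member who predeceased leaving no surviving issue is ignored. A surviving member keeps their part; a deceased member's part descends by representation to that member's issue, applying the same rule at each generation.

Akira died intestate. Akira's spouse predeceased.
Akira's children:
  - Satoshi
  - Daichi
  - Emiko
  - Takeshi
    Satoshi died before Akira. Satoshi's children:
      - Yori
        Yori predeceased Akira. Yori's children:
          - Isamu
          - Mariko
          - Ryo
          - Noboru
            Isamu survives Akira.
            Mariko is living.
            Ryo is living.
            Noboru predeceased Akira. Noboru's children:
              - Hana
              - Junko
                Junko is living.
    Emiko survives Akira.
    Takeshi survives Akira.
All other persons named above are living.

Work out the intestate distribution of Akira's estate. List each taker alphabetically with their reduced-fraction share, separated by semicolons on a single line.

Daichi 1/4; Emiko 1/4; Hana 1/32; Isamu 1/16; Junko 1/32; Mariko 1/16; Ryo 1/16; Takeshi 1/4

There is no surviving spouse, so the entire estate passes to Akira's descendants per stirpes.
The estate is divided into 4 equal shares of 1/4 among Satoshi, Daichi, Emiko, Takeshi.
Satoshi predeceased; the 1/4 allotted to Satoshi's branch passes to Satoshi's issue by representation.
Yori's line is the sole branch at this level, so the full 1/4 passes to Yori's issue by representation.
The 1/4 is divided into 4 equal shares of 1/16 among Isamu, Mariko, Ryo, Noboru.
Isamu is living and takes 1/16.
Mariko is living and takes 1/16.
Ryo is living and takes 1/16.
Noboru predeceased; the 1/16 allotted to Noboru's branch passes to Noboru's issue by representation.
The 1/16 is divided into 2 equal shares of 1/32 among Hana, Junko.
Hana is living and takes 1/32.
Junko is living and takes 1/32.
Daichi is living and takes 1/4.
Emiko is living and takes 1/4.
Takeshi is living and takes 1/4.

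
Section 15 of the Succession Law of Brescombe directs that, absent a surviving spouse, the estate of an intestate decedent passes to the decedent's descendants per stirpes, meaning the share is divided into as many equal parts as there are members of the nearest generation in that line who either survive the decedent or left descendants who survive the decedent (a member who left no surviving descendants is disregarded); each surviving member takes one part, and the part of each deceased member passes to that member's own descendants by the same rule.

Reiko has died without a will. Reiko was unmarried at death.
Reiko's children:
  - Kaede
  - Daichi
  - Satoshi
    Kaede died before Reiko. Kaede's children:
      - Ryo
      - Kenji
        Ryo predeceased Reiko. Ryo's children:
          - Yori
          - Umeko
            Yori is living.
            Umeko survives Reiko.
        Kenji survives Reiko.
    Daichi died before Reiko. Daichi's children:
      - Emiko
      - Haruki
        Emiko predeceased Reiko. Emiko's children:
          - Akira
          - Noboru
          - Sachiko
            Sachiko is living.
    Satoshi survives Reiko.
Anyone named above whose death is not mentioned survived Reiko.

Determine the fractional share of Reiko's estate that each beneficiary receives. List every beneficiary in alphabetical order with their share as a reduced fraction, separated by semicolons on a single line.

There is no surviving spouse, so the entire estate passes to Reiko's descendants per stirpes.
The estate is divided into 3 equal shares of 1/3 among Kaede, Daichi, Satoshi.
Kaede predeceased; the 1/3 allotted to Kaede's branch passes to Kaede's issue by representation.
The 1/3 is divided into 2 equal shares of 1/6 among Ryo, Kenji.
Ryo predeceased; the 1/6 allotted to Ryo's branch passes to Ryo's issue by representation.
The 1/6 is divided into 2 equal shares of 1/12 among Yori, Umeko.
Yori is living and takes 1/12.
Umeko is living and takes 1/12.
Kenji is living and takes 1/6.
Daichi predeceased; the 1/3 allotted to Daichi's branch passes to Daichi's issue by representation.
The 1/3 is divided into 2 equal shares of 1/6 among Emiko, Haruki.
Emiko predeceased; the 1/6 allotted to Emiko's branch passes to Emiko's issue by representation.
The 1/6 is divided into 3 equal shares of 1/18 among Akira, Noboru, Sachiko.
Akira is living and takes 1/18.
Noboru is living and takes 1/18.
Sachiko is living and takes 1/18.
Haruki is living and takes 1/6.
Satoshi is living and takes 1/3.

Akira 1/18; Haruki 1/6; Kenji 1/6; Noboru 1/18; Sachiko 1/18; Satoshi 1/3; Umeko 1/12; Yori 1/12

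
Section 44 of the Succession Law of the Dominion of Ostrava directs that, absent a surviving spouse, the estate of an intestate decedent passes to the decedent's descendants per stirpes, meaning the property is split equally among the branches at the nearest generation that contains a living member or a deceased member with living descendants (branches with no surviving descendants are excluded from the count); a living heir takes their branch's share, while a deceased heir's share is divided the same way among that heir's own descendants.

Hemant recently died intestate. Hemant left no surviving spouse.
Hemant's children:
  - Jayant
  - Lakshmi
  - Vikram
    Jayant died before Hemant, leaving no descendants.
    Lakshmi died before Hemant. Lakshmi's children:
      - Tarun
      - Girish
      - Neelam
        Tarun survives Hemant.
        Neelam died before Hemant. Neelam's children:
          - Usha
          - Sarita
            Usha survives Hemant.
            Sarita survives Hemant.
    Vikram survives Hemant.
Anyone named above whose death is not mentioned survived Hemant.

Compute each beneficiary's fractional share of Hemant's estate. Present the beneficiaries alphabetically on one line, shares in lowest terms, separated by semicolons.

There is no surviving spouse, so the entire estate passes to Hemant's descendants per stirpes.
Jayant left no surviving issue, so that branch lapses and is disregarded.
The estate is divided into 2 equal shares of 1/2 among Lakshmi, Vikram.
Lakshmi predeceased; the 1/2 allotted to Lakshmi's branch passes to Lakshmi's issue by representation.
The 1/2 is divided into 3 equal shares of 1/6 among Tarun, Girish, Neelam.
Tarun is living and takes 1/6.
Girish is living and takes 1/6.
Neelam predeceased; the 1/6 allotted to Neelam's branch passes to Neelam's issue by representation.
The 1/6 is divided into 2 equal shares of 1/12 among Usha, Sarita.
Usha is living and takes 1/12.
Sarita is living and takes 1/12.
Vikram is living and takes 1/2.

Girish 1/6; Sarita 1/12; Tarun 1/6; Usha 1/12; Vikram 1/2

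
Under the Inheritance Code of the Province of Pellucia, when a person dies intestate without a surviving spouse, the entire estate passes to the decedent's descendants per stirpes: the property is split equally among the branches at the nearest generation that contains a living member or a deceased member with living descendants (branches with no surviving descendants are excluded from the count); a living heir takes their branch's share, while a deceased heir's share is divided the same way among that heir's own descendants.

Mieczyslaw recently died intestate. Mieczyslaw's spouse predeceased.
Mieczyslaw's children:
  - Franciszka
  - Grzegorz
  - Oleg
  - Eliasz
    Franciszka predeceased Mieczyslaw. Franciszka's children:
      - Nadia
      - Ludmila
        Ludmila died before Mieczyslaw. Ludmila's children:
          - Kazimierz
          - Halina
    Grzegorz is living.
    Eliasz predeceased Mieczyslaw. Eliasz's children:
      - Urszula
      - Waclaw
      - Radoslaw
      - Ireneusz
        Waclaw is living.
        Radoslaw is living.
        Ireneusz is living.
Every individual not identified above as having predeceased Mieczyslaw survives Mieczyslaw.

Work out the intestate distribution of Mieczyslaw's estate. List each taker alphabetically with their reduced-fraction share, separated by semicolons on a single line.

There is no surviving spouse, so the entire estate passes to Mieczyslaw's descendants per stirpes.
The estate is divided into 4 equal shares of 1/4 among Franciszka, Grzegorz, Oleg, Eliasz.
Franciszka predeceased; the 1/4 allotted to Franciszka's branch passes to Franciszka's issue by representation.
The 1/4 is divided into 2 equal shares of 1/8 among Nadia, Ludmila.
Nadia is living and takes 1/8.
Ludmila predeceased; the 1/8 allotted to Ludmila's branch passes to Ludmila's issue by representation.
The 1/8 is divided into 2 equal shares of 1/16 among Kazimierz, Halina.
Kazimierz is living and takes 1/16.
Halina is living and takes 1/16.
Grzegorz is living and takes 1/4.
Oleg is living and takes 1/4.
Eliasz predeceased; the 1/4 allotted to Eliasz's branch passes to Eliasz's issue by representation.
The 1/4 is divided into 4 equal shares of 1/16 among Urszula, Waclaw, Radoslaw, Ireneusz.
Urszula is living and takes 1/16.
Waclaw is living and takes 1/16.
Radoslaw is living and takes 1/16.
Ireneusz is living and takes 1/16.

Grzegorz 1/4; Halina 1/16; Ireneusz 1/16; Kazimierz 1/16; Nadia 1/8; Oleg 1/4; Radoslaw 1/16; Urszula 1/16; Waclaw 1/16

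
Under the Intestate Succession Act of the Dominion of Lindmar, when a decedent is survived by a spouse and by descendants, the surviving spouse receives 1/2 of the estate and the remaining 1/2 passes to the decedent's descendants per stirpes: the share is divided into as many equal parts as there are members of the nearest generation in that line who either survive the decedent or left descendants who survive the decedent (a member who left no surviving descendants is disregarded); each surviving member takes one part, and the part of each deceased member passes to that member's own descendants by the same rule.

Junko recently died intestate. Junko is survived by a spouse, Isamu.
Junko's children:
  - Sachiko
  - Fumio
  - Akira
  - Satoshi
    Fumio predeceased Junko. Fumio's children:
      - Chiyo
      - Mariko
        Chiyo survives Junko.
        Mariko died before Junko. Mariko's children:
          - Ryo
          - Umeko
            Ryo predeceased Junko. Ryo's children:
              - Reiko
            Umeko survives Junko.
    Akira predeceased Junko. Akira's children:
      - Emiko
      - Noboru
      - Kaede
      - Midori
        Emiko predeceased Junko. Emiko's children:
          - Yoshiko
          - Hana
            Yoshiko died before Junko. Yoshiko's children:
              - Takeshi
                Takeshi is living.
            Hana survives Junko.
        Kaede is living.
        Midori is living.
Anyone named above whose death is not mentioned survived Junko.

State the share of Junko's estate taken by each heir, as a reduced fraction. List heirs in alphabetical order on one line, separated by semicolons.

Isamu, as surviving spouse, takes 1/2.
The remaining 1/2 passes to Junko's descendants per stirpes.
The 1/2 is divided into 4 equal shares of 1/8 among Sachiko, Fumio, Akira, Satoshi.
Sachiko is living and takes 1/8.
Fumio predeceased; the 1/8 allotted to Fumio's branch passes to Fumio's issue by representation.
The 1/8 is divided into 2 equal shares of 1/16 among Chiyo, Mariko.
Chiyo is living and takes 1/16.
Mariko predeceased; the 1/16 allotted to Mariko's branch passes to Mariko's issue by representation.
The 1/16 is divided into 2 equal shares of 1/32 among Ryo, Umeko.
Ryo predeceased; the 1/32 allotted to Ryo's branch passes to Ryo's issue by representation.
Reiko is the sole taker at this level and receives the full 1/32.
Umeko is living and takes 1/32.
Akira predeceased; the 1/8 allotted to Akira's branch passes to Akira's issue by representation.
The 1/8 is divided into 4 equal shares of 1/32 among Emiko, Noboru, Kaede, Midori.
Emiko predeceased; the 1/32 allotted to Emiko's branch passes to Emiko's issue by representation.
The 1/32 is divided into 2 equal shares of 1/64 among Yoshiko, Hana.
Yoshiko predeceased; the 1/64 allotted to Yoshiko's branch passes to Yoshiko's issue by representation.
Takeshi is the sole taker at this level and receives the full 1/64.
Hana is living and takes 1/64.
Noboru is living and takes 1/32.
Kaede is living and takes 1/32.
Midori is living and takes 1/32.
Satoshi is living and takes 1/8.

Chiyo 1/16; Hana 1/64; Isamu 1/2; Kaede 1/32; Midori 1/32; Noboru 1/32; Reiko 1/32; Sachiko 1/8; Satoshi 1/8; Takeshi 1/64; Umeko 1/32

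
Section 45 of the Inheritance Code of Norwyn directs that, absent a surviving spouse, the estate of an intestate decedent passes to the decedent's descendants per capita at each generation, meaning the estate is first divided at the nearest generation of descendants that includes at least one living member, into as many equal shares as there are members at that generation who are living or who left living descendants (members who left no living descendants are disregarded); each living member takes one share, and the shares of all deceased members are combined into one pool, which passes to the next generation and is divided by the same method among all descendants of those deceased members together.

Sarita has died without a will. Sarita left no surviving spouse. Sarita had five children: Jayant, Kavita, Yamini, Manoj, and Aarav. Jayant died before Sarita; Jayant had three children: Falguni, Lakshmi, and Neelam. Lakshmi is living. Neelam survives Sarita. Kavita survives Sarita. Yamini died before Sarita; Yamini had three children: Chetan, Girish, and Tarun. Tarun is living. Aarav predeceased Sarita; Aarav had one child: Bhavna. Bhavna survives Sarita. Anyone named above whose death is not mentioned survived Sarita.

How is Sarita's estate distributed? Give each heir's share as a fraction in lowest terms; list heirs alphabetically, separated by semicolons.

There is no surviving spouse, so the entire estate passes to Sarita's descendants per capita at each generation.
At generation 1 (Jayant, Kavita, Yamini, Manoj, Aarav) there are 5 shares of (1)/5 = 1/5 each.
Living: Kavita and Manoj — each takes 1/5.
Deceased: Jayant, Yamini, and Aarav. Their combined 3/5 is pooled and carried to generation 2.
At generation 2 (Falguni, Lakshmi, Neelam, Chetan, Girish, Tarun, Bhavna) there are 7 shares of (3/5)/7 = 3/35 each.
Living: Falguni, Lakshmi, Neelam, Chetan, Girish, Tarun, and Bhavna — each takes 3/35.

Bhavna 3/35; Chetan 3/35; Falguni 3/35; Girish 3/35; Kavita 1/5; Lakshmi 3/35; Manoj 1/5; Neelam 3/35; Tarun 3/35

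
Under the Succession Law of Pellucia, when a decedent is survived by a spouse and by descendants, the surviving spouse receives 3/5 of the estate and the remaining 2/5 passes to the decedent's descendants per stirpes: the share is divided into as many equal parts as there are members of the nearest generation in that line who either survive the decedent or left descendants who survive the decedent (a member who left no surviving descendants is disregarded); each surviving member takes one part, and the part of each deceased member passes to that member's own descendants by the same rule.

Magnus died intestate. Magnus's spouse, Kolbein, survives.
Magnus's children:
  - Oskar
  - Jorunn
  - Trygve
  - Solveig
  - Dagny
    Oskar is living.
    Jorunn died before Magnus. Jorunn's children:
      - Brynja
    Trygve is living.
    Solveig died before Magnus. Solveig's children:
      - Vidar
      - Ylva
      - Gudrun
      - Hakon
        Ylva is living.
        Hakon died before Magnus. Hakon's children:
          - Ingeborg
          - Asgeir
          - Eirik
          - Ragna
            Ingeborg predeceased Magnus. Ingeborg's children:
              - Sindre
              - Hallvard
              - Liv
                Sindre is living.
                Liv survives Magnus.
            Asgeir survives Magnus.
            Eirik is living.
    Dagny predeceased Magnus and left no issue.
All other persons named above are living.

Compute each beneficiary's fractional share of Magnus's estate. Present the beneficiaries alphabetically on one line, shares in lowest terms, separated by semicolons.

Asgeir 1/160; Brynja 1/10; Eirik 1/160; Gudrun 1/40; Hallvard 1/480; Kolbein 3/5; Liv 1/480; Oskar 1/10; Ragna 1/160; Sindre 1/480; Trygve 1/10; Vidar 1/40; Ylva 1/40

Kolbein, as surviving spouse, takes 3/5.
The remaining 2/5 passes to Magnus's descendants per stirpes.
Dagny left no surviving issue, so that branch lapses and is disregarded.
The 2/5 is divided into 4 equal shares of 1/10 among Oskar, Jorunn, Trygve, Solveig.
Oskar is living and takes 1/10.
Jorunn predeceased; the 1/10 allotted to Jorunn's branch passes to Jorunn's issue by representation.
Brynja is the sole taker at this level and receives the full 1/10.
Trygve is living and takes 1/10.
Solveig predeceased; the 1/10 allotted to Solveig's branch passes to Solveig's issue by representation.
The 1/10 is divided into 4 equal shares of 1/40 among Vidar, Ylva, Gudrun, Hakon.
Vidar is living and takes 1/40.
Ylva is living and takes 1/40.
Gudrun is living and takes 1/40.
Hakon predeceased; the 1/40 allotted to Hakon's branch passes to Hakon's issue by representation.
The 1/40 is divided into 4 equal shares of 1/160 among Ingeborg, Asgeir, Eirik, Ragna.
Ingeborg predeceased; the 1/160 allotted to Ingeborg's branch passes to Ingeborg's issue by representation.
The 1/160 is divided into 3 equal shares of 1/480 among Sindre, Hallvard, Liv.
Sindre is living and takes 1/480.
Hallvard is living and takes 1/480.
Liv is living and takes 1/480.
Asgeir is living and takes 1/160.
Eirik is living and takes 1/160.
Ragna is living and takes 1/160.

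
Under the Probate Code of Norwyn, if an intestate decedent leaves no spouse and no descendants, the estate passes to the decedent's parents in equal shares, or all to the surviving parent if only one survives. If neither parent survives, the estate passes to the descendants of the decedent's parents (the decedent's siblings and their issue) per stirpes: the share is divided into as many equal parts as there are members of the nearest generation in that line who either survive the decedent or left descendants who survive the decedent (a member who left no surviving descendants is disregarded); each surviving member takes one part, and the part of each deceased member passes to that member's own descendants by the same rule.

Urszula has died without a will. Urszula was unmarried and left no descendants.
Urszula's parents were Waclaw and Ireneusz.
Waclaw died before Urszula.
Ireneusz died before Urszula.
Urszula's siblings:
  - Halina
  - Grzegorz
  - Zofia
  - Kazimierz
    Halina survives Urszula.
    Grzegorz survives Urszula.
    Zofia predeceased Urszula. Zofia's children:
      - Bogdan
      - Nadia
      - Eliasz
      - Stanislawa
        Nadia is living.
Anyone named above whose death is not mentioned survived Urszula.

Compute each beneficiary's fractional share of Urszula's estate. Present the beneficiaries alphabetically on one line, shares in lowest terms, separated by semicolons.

Neither parent survives and there are no descendants, so the estate passes to Urszula's siblings and their issue per stirpes.
The estate is divided into 4 equal shares of 1/4 among Halina, Grzegorz, Zofia, Kazimierz.
Halina is living and takes 1/4.
Grzegorz is living and takes 1/4.
Zofia predeceased; the 1/4 allotted to Zofia's branch passes to Zofia's issue by representation.
The 1/4 is divided into 4 equal shares of 1/16 among Bogdan, Nadia, Eliasz, Stanislawa.
Bogdan is living and takes 1/16.
Nadia is living and takes 1/16.
Eliasz is living and takes 1/16.
Stanislawa is living and takes 1/16.
Kazimierz is living and takes 1/4.

Bogdan 1/16; Eliasz 1/16; Grzegorz 1/4; Halina 1/4; Kazimierz 1/4; Nadia 1/16; Stanislawa 1/16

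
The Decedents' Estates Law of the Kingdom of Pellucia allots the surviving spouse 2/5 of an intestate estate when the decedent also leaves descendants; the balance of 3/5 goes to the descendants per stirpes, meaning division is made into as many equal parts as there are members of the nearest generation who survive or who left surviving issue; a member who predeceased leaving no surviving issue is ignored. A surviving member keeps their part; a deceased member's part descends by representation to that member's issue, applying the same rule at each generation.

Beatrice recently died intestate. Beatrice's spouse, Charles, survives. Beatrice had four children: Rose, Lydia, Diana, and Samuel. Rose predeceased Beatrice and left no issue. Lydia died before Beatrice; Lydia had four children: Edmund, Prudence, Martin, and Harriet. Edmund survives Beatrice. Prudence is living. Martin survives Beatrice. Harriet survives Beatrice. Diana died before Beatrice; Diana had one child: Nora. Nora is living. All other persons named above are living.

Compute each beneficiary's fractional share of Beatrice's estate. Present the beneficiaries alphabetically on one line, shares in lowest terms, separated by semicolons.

Charles, as surviving spouse, takes 2/5.
The remaining 3/5 passes to Beatrice's descendants per stirpes.
Rose left no surviving issue, so that branch lapses and is disregarded.
The 3/5 is divided into 3 equal shares of 1/5 among Lydia, Diana, Samuel.
Lydia predeceased; the 1/5 allotted to Lydia's branch passes to Lydia's issue by representation.
The 1/5 is divided into 4 equal shares of 1/20 among Edmund, Prudence, Martin, Harriet.
Edmund is living and takes 1/20.
Prudence is living and takes 1/20.
Martin is living and takes 1/20.
Harriet is living and takes 1/20.
Diana predeceased; the 1/5 allotted to Diana's branch passes to Diana's issue by representation.
Nora is the sole taker at this level and receives the full 1/5.
Samuel is living and takes 1/5.

Charles 2/5; Edmund 1/20; Harriet 1/20; Martin 1/20; Nora 1/5; Prudence 1/20; Samuel 1/5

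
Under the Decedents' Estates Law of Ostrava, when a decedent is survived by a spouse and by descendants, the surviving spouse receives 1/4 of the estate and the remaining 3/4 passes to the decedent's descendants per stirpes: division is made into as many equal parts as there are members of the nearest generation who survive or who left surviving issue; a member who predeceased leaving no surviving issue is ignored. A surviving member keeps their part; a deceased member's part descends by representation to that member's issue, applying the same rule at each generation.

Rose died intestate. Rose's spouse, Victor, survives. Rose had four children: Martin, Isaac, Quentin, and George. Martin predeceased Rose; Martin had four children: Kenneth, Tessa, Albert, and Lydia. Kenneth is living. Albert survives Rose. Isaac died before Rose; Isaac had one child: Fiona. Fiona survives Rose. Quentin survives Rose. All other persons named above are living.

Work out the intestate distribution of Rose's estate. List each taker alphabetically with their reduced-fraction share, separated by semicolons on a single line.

Victor, as surviving spouse, takes 1/4.
The remaining 3/4 passes to Rose's descendants per stirpes.
The 3/4 is divided into 4 equal shares of 3/16 among Martin, Isaac, Quentin, George.
Martin predeceased; the 3/16 allotted to Martin's branch passes to Martin's issue by representation.
The 3/16 is divided into 4 equal shares of 3/64 among Kenneth, Tessa, Albert, Lydia.
Kenneth is living and takes 3/64.
Tessa is living and takes 3/64.
Albert is living and takes 3/64.
Lydia is living and takes 3/64.
Isaac predeceased; the 3/16 allotted to Isaac's branch passes to Isaac's issue by representation.
Fiona is the sole taker at this level and receives the full 3/16.
Quentin is living and takes 3/16.
George is living and takes 3/16.

Albert 3/64; Fiona 3/16; George 3/16; Kenneth 3/64; Lydia 3/64; Quentin 3/16; Tessa 3/64; Victor 1/4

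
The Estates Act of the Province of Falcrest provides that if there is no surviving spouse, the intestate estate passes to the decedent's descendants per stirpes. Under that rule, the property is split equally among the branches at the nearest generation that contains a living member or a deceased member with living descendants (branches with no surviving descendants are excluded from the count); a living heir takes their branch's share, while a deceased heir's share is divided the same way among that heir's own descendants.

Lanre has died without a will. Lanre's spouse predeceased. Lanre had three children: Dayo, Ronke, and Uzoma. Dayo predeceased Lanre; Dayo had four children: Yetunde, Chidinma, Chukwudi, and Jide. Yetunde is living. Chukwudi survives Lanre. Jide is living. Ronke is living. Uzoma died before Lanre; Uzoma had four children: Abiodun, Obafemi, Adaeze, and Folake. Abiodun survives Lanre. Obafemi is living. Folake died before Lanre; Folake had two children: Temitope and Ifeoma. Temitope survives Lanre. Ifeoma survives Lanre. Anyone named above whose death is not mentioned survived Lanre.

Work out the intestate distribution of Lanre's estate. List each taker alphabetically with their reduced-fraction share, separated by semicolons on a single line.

Abiodun 1/12; Adaeze 1/12; Chidinma 1/12; Chukwudi 1/12; Ifeoma 1/24; Jide 1/12; Obafemi 1/12; Ronke 1/3; Temitope 1/24; Yetunde 1/12

There is no surviving spouse, so the entire estate passes to Lanre's descendants per stirpes.
The estate is divided into 3 equal shares of 1/3 among Dayo, Ronke, Uzoma.
Dayo predeceased; the 1/3 allotted to Dayo's branch passes to Dayo's issue by representation.
The 1/3 is divided into 4 equal shares of 1/12 among Yetunde, Chidinma, Chukwudi, Jide.
Yetunde is living and takes 1/12.
Chidinma is living and takes 1/12.
Chukwudi is living and takes 1/12.
Jide is living and takes 1/12.
Ronke is living and takes 1/3.
Uzoma predeceased; the 1/3 allotted to Uzoma's branch passes to Uzoma's issue by representation.
The 1/3 is divided into 4 equal shares of 1/12 among Abiodun, Obafemi, Adaeze, Folake.
Abiodun is living and takes 1/12.
Obafemi is living and takes 1/12.
Adaeze is living and takes 1/12.
Folake predeceased; the 1/12 allotted to Folake's branch passes to Folake's issue by representation.
The 1/12 is divided into 2 equal shares of 1/24 among Temitope, Ifeoma.
Temitope is living and takes 1/24.
Ifeoma is living and takes 1/24.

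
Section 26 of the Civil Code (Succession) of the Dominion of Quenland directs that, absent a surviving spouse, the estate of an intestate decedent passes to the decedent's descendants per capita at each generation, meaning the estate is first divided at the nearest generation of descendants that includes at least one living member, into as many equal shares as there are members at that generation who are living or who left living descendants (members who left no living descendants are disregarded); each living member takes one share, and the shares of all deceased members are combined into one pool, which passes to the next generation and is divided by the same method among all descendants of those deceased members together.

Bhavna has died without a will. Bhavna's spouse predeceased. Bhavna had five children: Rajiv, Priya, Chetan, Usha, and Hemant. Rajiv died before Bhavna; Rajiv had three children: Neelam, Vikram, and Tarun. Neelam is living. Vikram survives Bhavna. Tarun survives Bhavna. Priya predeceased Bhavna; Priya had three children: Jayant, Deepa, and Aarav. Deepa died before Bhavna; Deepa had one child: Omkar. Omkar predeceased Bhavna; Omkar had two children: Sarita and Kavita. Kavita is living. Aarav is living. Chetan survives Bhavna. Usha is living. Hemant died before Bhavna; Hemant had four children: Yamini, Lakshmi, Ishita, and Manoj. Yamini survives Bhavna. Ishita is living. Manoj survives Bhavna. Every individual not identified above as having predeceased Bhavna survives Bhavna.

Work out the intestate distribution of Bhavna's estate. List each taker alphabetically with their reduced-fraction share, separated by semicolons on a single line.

There is no surviving spouse, so the entire estate passes to Bhavna's descendants per capita at each generation.
At generation 1 (Rajiv, Priya, Chetan, Usha, Hemant) there are 5 shares of (1)/5 = 1/5 each.
Living: Chetan and Usha — each takes 1/5.
Deceased: Rajiv, Priya, and Hemant. Their combined 3/5 is pooled and carried to generation 2.
At generation 2 (Neelam, Vikram, Tarun, Jayant, Deepa, Aarav, Yamini, Lakshmi, Ishita, Manoj) there are 10 shares of (3/5)/10 = 3/50 each.
Living: Neelam, Vikram, Tarun, Jayant, Aarav, Yamini, Lakshmi, Ishita, and Manoj — each takes 3/50.
Deceased: Deepa. That 3/50 share is carried to generation 3.
At generation 3 (Omkar) there are 1 shares of (3/50)/1 = 3/50 each.
Deceased: Omkar. That 3/50 share is carried to generation 4.
At generation 4 (Sarita, Kavita) there are 2 shares of (3/50)/2 = 3/100 each.
Living: Sarita and Kavita — each takes 3/100.

Aarav 3/50; Chetan 1/5; Ishita 3/50; Jayant 3/50; Kavita 3/100; Lakshmi 3/50; Manoj 3/50; Neelam 3/50; Sarita 3/100; Tarun 3/50; Usha 1/5; Vikram 3/50; Yamini 3/50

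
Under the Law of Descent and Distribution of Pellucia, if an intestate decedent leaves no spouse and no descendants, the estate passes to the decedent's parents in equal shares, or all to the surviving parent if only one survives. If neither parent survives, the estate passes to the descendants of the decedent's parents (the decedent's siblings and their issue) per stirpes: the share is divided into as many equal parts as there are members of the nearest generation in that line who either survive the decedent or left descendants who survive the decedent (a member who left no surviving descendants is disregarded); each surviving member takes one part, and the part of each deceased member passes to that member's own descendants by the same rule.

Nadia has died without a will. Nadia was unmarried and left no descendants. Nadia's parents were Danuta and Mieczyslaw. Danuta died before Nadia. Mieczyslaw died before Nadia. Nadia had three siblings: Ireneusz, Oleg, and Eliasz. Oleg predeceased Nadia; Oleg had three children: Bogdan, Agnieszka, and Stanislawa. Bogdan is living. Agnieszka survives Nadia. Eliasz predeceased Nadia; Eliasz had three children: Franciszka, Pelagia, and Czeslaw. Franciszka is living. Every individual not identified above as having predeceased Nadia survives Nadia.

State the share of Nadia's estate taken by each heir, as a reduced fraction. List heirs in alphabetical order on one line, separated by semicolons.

Agnieszka 1/9; Bogdan 1/9; Czeslaw 1/9; Franciszka 1/9; Ireneusz 1/3; Pelagia 1/9; Stanislawa 1/9

Neither parent survives and there are no descendants, so the estate passes to Nadia's siblings and their issue per stirpes.
The estate is divided into 3 equal shares of 1/3 among Ireneusz, Oleg, Eliasz.
Ireneusz is living and takes 1/3.
Oleg predeceased; the 1/3 allotted to Oleg's branch passes to Oleg's issue by representation.
The 1/3 is divided into 3 equal shares of 1/9 among Bogdan, Agnieszka, Stanislawa.
Bogdan is living and takes 1/9.
Agnieszka is living and takes 1/9.
Stanislawa is living and takes 1/9.
Eliasz predeceased; the 1/3 allotted to Eliasz's branch passes to Eliasz's issue by representation.
The 1/3 is divided into 3 equal shares of 1/9 among Franciszka, Pelagia, Czeslaw.
Franciszka is living and takes 1/9.
Pelagia is living and takes 1/9.
Czeslaw is living and takes 1/9.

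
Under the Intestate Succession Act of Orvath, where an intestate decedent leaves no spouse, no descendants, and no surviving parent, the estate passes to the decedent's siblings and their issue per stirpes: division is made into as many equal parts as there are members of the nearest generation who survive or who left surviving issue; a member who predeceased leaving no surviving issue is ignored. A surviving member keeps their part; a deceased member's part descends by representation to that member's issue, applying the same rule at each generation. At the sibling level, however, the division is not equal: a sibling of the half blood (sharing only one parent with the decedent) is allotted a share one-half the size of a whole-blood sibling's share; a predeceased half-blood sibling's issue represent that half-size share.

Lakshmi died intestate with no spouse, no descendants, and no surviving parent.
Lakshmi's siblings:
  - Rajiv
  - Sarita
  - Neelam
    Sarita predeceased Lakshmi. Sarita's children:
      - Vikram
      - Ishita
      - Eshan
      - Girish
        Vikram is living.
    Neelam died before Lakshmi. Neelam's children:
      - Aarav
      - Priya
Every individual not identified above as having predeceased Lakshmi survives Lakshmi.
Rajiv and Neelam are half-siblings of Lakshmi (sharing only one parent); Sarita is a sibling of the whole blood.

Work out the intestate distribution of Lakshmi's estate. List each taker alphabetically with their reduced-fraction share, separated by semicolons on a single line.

Aarav 1/8; Eshan 1/8; Girish 1/8; Ishita 1/8; Priya 1/8; Rajiv 1/4; Vikram 1/8

No spouse, descendants, or parent survives, so the estate passes to Lakshmi's siblings per stirpes.
Half-blood siblings count for one-half the weight of whole-blood siblings at the initial division.
Dividing 1 in proportion to weights (total weight 2): Rajiv (weight 1/2) → 1/4; Sarita (weight 1) → 1/2; Neelam (weight 1/2) → 1/4.
Rajiv is living and takes 1/4.
Sarita predeceased; the 1/2 allotted to Sarita's branch passes to Sarita's issue by representation.
The 1/2 is divided into 4 equal shares of 1/8 among Vikram, Ishita, Eshan, Girish.
Vikram is living and takes 1/8.
Ishita is living and takes 1/8.
Eshan is living and takes 1/8.
Girish is living and takes 1/8.
Neelam predeceased; the 1/4 allotted to Neelam's branch passes to Neelam's issue by representation.
The 1/4 is divided into 2 equal shares of 1/8 among Aarav, Priya.
Aarav is living and takes 1/8.
Priya is living and takes 1/8.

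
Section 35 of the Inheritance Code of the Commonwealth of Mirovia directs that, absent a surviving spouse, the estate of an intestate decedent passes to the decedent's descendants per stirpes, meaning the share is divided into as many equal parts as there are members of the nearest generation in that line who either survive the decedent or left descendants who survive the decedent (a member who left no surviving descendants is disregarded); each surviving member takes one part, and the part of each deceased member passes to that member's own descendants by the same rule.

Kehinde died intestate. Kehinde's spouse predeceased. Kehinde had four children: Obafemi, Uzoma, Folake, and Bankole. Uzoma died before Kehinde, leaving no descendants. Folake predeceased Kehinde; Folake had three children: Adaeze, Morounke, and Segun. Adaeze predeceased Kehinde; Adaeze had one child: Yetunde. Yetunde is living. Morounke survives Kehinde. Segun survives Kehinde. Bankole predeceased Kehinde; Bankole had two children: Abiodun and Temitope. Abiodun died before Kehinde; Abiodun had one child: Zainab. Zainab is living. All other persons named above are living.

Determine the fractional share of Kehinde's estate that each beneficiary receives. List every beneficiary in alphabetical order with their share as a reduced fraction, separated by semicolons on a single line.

There is no surviving spouse, so the entire estate passes to Kehinde's descendants per stirpes.
Uzoma left no surviving issue, so that branch lapses and is disregarded.
The estate is divided into 3 equal shares of 1/3 among Obafemi, Folake, Bankole.
Obafemi is living and takes 1/3.
Folake predeceased; the 1/3 allotted to Folake's branch passes to Folake's issue by representation.
The 1/3 is divided into 3 equal shares of 1/9 among Adaeze, Morounke, Segun.
Adaeze predeceased; the 1/9 allotted to Adaeze's branch passes to Adaeze's issue by representation.
Yetunde is the sole taker at this level and receives the full 1/9.
Morounke is living and takes 1/9.
Segun is living and takes 1/9.
Bankole predeceased; the 1/3 allotted to Bankole's branch passes to Bankole's issue by representation.
The 1/3 is divided into 2 equal shares of 1/6 among Abiodun, Temitope.
Abiodun predeceased; the 1/6 allotted to Abiodun's branch passes to Abiodun's issue by representation.
Zainab is the sole taker at this level and receives the full 1/6.
Temitope is living and takes 1/6.

Morounke 1/9; Obafemi 1/3; Segun 1/9; Temitope 1/6; Yetunde 1/9; Zainab 1/6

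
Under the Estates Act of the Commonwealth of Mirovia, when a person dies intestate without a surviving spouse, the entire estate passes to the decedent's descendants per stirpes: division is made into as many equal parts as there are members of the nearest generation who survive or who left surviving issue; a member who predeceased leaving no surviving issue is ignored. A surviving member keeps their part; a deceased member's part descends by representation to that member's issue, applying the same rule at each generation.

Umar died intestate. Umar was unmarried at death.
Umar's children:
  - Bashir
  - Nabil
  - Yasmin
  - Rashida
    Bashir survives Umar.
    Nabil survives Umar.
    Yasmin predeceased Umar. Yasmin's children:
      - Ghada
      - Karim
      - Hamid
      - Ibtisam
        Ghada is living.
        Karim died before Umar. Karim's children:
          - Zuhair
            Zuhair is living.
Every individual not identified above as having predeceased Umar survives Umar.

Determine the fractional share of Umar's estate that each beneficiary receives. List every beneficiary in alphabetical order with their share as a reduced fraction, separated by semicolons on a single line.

There is no surviving spouse, so the entire estate passes to Umar's descendants per stirpes.
The estate is divided into 4 equal shares of 1/4 among Bashir, Nabil, Yasmin, Rashida.
Bashir is living and takes 1/4.
Nabil is living and takes 1/4.
Yasmin predeceased; the 1/4 allotted to Yasmin's branch passes to Yasmin's issue by representation.
The 1/4 is divided into 4 equal shares of 1/16 among Ghada, Karim, Hamid, Ibtisam.
Ghada is living and takes 1/16.
Karim predeceased; the 1/16 allotted to Karim's branch passes to Karim's issue by representation.
Zuhair is the sole taker at this level and receives the full 1/16.
Hamid is living and takes 1/16.
Ibtisam is living and takes 1/16.
Rashida is living and takes 1/4.

Bashir 1/4; Ghada 1/16; Hamid 1/16; Ibtisam 1/16; Nabil 1/4; Rashida 1/4; Zuhair 1/16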